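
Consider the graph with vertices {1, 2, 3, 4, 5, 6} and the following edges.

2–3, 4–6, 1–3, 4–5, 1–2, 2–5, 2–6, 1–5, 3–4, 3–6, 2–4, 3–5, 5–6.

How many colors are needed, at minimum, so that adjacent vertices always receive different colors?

2, 3, 4, 5, 6 are mutually adjacent (a clique of size 5), so at least 5 colors are needed.
5 colors suffice: color red → {5}; color blue → {2}; color green → {3}; color yellow → {1, 4}; color purple → {6}. Each edge has distinct colors on its endpoints.

5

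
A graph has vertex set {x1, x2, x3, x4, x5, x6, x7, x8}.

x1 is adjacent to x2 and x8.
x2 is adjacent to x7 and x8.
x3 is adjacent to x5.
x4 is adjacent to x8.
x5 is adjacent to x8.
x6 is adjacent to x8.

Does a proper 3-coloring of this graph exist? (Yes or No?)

Yes

The chromatic number is 3. x1, x2, x8 are mutually adjacent, so at least 3 colors are needed.
One proper 3-coloring: x1=green, x2=blue, x3=red, x4=blue, x5=blue, x6=blue, x7=red, x8=red.
That is already a proper 3-coloring.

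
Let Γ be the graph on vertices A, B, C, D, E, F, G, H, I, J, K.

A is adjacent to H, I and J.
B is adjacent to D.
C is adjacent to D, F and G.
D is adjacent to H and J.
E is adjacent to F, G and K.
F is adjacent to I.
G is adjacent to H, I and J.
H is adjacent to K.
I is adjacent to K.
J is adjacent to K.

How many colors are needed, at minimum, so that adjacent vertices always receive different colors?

C and F are adjacent, so at least 2 colors are needed.
2 colors suffice: A=red, B=blue, C=blue, D=red, E=blue, F=red, G=red, H=blue, I=blue, J=blue, K=red. No two adjacent vertices share a color.

2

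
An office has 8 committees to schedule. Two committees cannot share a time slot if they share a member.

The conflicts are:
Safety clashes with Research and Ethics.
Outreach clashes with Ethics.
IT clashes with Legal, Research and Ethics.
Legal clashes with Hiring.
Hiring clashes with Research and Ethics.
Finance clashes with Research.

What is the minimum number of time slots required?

IT and Legal conflict, so at least 2 time slots are needed.
A valid assignment using 2 time slots: Safety=2, Outreach=2, IT=2, Legal=1, Hiring=2, Finance=2, Research=1, Ethics=1. No two conflicting committees share a time slot.

2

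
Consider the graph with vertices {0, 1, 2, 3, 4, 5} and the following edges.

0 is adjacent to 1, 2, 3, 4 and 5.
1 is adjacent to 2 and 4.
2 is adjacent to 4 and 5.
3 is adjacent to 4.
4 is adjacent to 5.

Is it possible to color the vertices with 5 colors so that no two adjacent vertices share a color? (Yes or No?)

Yes

The chromatic number is 4. 0, 2, 4, 5 form a clique, so at least 4 colors are needed.
4 colors suffice: 0=red, 1=yellow, 2=green, 3=green, 4=blue, 5=yellow.
Since 5 ≥ 4, a proper 5-coloring certainly exists.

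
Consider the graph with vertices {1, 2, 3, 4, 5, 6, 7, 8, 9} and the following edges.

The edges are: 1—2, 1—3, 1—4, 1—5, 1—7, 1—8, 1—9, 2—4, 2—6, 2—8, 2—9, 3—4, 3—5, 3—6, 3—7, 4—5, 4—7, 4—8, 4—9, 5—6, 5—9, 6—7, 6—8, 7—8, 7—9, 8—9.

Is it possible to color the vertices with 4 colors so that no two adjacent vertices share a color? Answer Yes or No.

No

1, 4, 7, 8, 9 are pairwise adjacent (a clique of size 5), so at least 5 colors are needed.
So 4 colors are not enough.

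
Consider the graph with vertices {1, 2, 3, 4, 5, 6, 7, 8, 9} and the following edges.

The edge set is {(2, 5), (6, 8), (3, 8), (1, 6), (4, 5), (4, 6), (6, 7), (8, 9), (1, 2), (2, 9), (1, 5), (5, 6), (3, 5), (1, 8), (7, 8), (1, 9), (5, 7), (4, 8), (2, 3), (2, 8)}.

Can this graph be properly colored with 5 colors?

The chromatic number is 4. 1, 2, 8, 9 are pairwise adjacent (a clique of size 4), so at least 4 colors are needed.
4 colors suffice: color red → {5, 8}; color blue → {2, 6}; color green → {1, 3, 4, 7}; color yellow → {9}.
Since 5 ≥ 4, a proper 5-coloring certainly exists.

Yes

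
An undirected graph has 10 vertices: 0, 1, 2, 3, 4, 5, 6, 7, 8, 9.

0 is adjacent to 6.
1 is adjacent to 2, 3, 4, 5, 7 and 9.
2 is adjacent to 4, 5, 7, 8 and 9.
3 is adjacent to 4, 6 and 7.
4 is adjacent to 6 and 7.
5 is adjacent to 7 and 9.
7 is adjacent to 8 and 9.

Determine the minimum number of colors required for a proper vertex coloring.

5

1, 2, 5, 7, 9 are mutually adjacent (a clique of size 5), so at least 5 colors are needed.
5 colors suffice: color red → {6, 7}; color blue → {0, 2, 3}; color green → {1, 8}; color yellow → {4, 5}; color purple → {9}. Every edge joins two different colors.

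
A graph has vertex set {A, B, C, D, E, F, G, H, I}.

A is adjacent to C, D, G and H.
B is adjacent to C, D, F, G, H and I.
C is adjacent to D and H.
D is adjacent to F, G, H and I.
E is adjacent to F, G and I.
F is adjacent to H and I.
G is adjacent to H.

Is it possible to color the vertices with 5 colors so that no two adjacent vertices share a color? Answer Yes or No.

Yes

The chromatic number is 4. B, D, F, H form a clique, so at least 4 colors are needed.
4 colors suffice: color 1 → {D, E}; color 2 → {A, B}; color 3 → {H, I}; color 4 → {C, F, G}.
Since 5 ≥ 4, a proper 5-coloring certainly exists.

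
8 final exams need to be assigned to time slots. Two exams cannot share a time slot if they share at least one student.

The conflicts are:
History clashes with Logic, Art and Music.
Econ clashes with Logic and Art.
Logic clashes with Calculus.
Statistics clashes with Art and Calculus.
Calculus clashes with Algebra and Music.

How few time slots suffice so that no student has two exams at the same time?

3

The cycle Art-History-Logic-Calculus-Statistics-Art has odd length 5, so it cannot be 2-colored; at least 3 time slots are needed.
3 time slots suffice: time slot 1 → {History, Econ, Calculus}; time slot 2 → {Logic, Art, Algebra, Music}; time slot 3 → {Statistics}. Every pair that conflicts lands in different time slots.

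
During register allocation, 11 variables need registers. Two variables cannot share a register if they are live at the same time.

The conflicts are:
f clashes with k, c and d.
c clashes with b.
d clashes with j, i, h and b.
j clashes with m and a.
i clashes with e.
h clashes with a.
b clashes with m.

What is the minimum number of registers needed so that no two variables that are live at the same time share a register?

j and m conflict, so at least 2 registers are needed.
Using 2 registers: f=2, k=1, c=1, d=1, j=2, i=2, h=2, b=2, e=1, m=1, a=1. Each listed conflict is separated.

2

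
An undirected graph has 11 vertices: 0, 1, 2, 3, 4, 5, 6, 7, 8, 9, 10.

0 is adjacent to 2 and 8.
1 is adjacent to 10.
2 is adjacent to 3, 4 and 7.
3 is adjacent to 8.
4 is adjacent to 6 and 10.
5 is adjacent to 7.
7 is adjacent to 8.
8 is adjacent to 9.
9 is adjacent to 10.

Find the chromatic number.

2

2 and 4 are adjacent, so at least 2 colors are needed.
A valid assignment using 2 colors: 0=blue, 1=blue, 2=red, 3=blue, 4=blue, 5=red, 6=red, 7=blue, 8=red, 9=blue, 10=red. No two adjacent vertices share a color.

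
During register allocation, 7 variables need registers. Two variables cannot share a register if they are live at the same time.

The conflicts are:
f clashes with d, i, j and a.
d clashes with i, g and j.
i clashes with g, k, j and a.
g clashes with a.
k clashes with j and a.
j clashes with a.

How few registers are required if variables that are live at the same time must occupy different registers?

f, i, j, a all conflict with each other, so at least 4 registers are needed.
4 registers suffice: register 1 → {i}; register 2 → {d, a}; register 3 → {g, j}; register 4 → {f, k}. Every pair that conflicts lands in different registers.

4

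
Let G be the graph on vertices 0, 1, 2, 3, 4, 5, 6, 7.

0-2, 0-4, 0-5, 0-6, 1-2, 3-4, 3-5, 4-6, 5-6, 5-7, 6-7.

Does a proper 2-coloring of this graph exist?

No

0, 5, 6 form a triangle, so at least 3 colors are needed.
So 2 colors are not enough.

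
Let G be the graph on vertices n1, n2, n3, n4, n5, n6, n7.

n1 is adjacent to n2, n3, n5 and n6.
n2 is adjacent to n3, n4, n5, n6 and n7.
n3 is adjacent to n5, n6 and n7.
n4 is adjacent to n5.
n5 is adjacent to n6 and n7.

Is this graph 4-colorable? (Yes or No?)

n1, n2, n3, n5, n6 are pairwise adjacent (a clique of size 5), so at least 5 colors are needed.
So 4 colors are not enough.

No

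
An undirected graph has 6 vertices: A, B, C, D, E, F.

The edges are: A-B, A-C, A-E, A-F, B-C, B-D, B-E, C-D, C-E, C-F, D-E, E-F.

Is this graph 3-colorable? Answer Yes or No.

No

A, C, E, F form a clique, so at least 4 colors are needed.
So 3 colors are not enough.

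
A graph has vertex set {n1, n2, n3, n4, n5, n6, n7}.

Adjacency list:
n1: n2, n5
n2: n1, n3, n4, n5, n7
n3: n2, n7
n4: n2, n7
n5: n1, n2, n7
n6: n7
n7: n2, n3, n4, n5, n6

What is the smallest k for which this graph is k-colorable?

n1, n2, n5 are mutually adjacent, so at least 3 colors are needed.
3 colors suffice: n1=1, n2=2, n3=3, n4=3, n5=3, n6=2, n7=1. Each edge has distinct colors on its endpoints.

3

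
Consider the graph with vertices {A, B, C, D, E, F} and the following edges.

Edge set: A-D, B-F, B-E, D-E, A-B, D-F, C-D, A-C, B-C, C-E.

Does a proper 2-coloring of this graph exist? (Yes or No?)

A, B, C form a triangle, so at least 3 colors are needed.
So 2 colors are not enough.

No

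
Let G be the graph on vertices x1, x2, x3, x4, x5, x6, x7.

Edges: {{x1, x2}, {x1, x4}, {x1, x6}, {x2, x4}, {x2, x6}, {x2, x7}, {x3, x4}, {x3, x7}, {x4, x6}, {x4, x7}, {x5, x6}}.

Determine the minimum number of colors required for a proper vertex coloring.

4

x1, x2, x4, x6 form a clique, so at least 4 colors are needed.
4 colors suffice: color 1 → {x4, x5}; color 2 → {x6, x7}; color 3 → {x2, x3}; color 4 → {x1}. Every edge joins two different colors.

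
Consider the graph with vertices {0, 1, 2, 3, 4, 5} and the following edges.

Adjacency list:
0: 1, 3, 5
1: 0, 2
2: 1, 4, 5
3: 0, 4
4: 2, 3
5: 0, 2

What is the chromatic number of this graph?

3

The cycle 4-2-5-0-3-4 has odd length 5, so it cannot be 2-colored; at least 3 colors are needed.
3 colors suffice: color red → {0, 2}; color blue → {1, 4, 5}; color green → {3}. No two adjacent vertices share a color.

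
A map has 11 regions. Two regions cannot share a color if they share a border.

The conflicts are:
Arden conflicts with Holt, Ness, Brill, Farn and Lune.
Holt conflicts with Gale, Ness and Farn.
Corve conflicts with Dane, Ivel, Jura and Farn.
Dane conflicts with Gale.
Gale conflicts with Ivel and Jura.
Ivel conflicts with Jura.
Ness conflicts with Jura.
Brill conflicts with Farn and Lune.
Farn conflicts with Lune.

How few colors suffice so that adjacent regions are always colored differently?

Arden, Brill, Farn, Lune all conflict with each other, so at least 4 colors are needed.
A valid assignment using 4 colors: Arden=1, Holt=3, Corve=3, Dane=1, Gale=2, Ivel=4, Ness=2, Jura=1, Brill=4, Farn=2, Lune=3. No two conflicting regions share a color.

4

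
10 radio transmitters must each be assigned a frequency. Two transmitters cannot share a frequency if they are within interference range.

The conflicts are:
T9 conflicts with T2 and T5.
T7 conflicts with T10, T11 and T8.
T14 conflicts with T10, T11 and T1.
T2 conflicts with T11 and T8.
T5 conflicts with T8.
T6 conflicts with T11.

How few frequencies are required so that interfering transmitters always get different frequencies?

T5 and T8 conflict, so at least 2 frequencies are needed.
A valid assignment using 2 frequencies: T9=1, T7=2, T14=2, T10=1, T2=2, T5=2, T6=2, T11=1, T1=1, T8=1. Every pair that conflicts lands in different frequencies.

2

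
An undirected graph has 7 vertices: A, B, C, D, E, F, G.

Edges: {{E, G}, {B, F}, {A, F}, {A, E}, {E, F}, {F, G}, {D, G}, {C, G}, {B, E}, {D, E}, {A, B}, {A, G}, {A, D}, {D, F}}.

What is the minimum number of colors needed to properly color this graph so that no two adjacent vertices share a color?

A, D, E, F, G form a clique, so at least 5 colors are needed.
5 colors suffice: A=2, B=4, C=1, D=5, E=1, F=3, G=4. No two adjacent vertices share a color.

5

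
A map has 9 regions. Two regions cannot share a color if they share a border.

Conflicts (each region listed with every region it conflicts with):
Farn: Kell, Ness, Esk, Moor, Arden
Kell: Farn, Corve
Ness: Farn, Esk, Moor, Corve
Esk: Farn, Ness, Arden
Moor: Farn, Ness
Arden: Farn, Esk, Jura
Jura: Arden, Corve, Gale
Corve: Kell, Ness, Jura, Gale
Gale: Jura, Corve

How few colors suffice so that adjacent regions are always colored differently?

Jura, Corve, Gale all conflict with each other, so at least 3 colors are needed.
3 colors suffice: Farn=1, Kell=2, Ness=2, Esk=3, Moor=3, Arden=2, Jura=3, Corve=1, Gale=2. No two conflicting regions share a color.

3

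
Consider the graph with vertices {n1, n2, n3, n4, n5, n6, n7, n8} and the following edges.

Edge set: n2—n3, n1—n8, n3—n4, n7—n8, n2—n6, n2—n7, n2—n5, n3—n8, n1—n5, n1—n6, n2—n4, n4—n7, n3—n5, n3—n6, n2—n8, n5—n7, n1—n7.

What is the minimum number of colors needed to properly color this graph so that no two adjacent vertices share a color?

3

n1, n5, n7 are pairwise adjacent, so at least 3 colors are needed.
One proper 3-coloring: n1=1, n2=1, n3=2, n4=3, n5=3, n6=3, n7=2, n8=3. Each edge has distinct colors on its endpoints.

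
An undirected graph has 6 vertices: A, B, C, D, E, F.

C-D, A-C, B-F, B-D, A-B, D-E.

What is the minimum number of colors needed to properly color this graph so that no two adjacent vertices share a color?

2

B and F are adjacent, so at least 2 colors are needed.
2 colors suffice: A=blue, B=red, C=red, D=blue, E=red, F=blue. No two adjacent vertices share a color.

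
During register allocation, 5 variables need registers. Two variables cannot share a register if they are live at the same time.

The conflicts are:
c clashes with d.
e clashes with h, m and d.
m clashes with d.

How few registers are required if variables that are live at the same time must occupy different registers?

e, m, d are mutually in conflict, so at least 3 registers are needed.
3 registers suffice: register 1 → {h, d}; register 2 → {c, e}; register 3 → {m}. Every pair that conflicts lands in different registers.

3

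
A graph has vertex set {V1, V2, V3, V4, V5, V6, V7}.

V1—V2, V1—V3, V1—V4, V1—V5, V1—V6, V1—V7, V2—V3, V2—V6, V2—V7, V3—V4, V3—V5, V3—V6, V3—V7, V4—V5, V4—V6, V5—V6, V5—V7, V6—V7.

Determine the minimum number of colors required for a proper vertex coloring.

V1, V2, V3, V6, V7 are pairwise adjacent (a clique of size 5), so at least 5 colors are needed.
A valid assignment using 5 colors: V1=3, V2=5, V3=1, V4=4, V5=5, V6=2, V7=4. No two adjacent vertices share a color.

5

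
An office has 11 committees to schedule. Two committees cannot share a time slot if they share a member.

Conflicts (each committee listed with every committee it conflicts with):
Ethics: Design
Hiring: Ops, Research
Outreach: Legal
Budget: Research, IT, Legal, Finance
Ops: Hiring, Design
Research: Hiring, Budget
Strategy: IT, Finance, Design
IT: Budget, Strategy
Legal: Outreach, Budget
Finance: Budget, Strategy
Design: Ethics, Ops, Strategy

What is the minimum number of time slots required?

3

The cycle Strategy-Design-Ops-Hiring-Research-Budget-IT-Strategy has odd length 7, so it cannot be 2-colored; at least 3 time slots are needed.
A valid assignment using 3 time slots: Ethics=2, Hiring=1, Outreach=1, Budget=1, Ops=2, Research=2, Strategy=2, IT=3, Legal=2, Finance=3, Design=1. No two conflicting committees share a time slot.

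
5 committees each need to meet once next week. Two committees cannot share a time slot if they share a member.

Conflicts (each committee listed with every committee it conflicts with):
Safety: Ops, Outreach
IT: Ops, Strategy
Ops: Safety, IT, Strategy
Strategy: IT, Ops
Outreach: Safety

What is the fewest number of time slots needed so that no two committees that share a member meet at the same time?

3

IT, Ops, Strategy are mutually in conflict, so at least 3 time slots are needed.
3 time slots suffice: time slot 1 → {Ops, Outreach}; time slot 2 → {Safety, Strategy}; time slot 3 → {IT}. Every pair that conflicts lands in different time slots.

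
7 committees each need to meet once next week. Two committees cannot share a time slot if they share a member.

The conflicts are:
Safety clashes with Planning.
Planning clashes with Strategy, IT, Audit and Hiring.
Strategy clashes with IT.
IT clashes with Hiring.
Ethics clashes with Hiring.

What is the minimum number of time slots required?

Planning, Strategy, IT are mutually in conflict, so at least 3 time slots are needed.
A valid assignment using 3 time slots: Safety=2, Planning=1, Strategy=2, IT=3, Ethics=1, Audit=2, Hiring=2. Every pair that conflicts lands in different time slots.

3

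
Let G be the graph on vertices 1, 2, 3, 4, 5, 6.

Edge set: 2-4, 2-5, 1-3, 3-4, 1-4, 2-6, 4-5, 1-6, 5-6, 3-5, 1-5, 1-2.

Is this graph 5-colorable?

Yes

The chromatic number is 4. 1, 3, 4, 5 are pairwise adjacent (a clique of size 4), so at least 4 colors are needed.
4 colors suffice: color a → {1}; color b → {5}; color c → {4, 6}; color d → {2, 3}.
Since 5 ≥ 4, a proper 5-coloring certainly exists.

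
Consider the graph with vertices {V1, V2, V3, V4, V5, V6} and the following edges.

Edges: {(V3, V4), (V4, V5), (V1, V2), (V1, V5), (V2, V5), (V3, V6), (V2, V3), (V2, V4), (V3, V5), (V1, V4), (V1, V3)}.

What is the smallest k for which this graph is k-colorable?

V1, V2, V3, V4, V5 are pairwise adjacent (a clique of size 5), so at least 5 colors are needed.
5 colors suffice: color red → {V3}; color blue → {V2, V6}; color green → {V1}; color yellow → {V4}; color purple → {V5}. Every edge joins two different colors.

5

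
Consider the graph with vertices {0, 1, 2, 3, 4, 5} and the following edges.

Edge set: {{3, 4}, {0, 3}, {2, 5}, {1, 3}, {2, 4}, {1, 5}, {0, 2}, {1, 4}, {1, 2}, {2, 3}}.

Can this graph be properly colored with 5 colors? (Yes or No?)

The chromatic number is 4. 1, 2, 3, 4 are pairwise adjacent (a clique of size 4), so at least 4 colors are needed.
4 colors suffice: 0=green, 1=green, 2=red, 3=blue, 4=yellow, 5=blue.
Since 5 ≥ 4, a proper 5-coloring certainly exists.

Yes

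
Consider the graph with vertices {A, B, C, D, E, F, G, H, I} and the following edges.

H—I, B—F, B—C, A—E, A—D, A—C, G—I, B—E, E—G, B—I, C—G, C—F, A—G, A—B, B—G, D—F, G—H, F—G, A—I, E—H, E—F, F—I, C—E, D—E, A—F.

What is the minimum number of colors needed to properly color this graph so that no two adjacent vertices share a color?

6

A, B, C, E, F, G are pairwise adjacent (a clique of size 6), so at least 6 colors are needed.
A valid assignment using 6 colors: A=4, B=5, C=6, D=1, E=2, F=3, G=1, H=3, I=2. Each edge has distinct colors on its endpoints.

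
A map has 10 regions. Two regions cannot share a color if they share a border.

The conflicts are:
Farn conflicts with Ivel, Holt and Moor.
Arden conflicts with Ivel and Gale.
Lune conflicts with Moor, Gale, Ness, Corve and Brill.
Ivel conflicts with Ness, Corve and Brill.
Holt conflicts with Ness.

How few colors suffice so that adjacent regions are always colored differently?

3

The cycle Arden-Ivel-Brill-Lune-Gale-Arden has odd length 5, so it cannot be 2-colored; at least 3 colors are needed.
One proper 3-coloring: Farn=2, Arden=2, Lune=1, Ivel=1, Holt=1, Moor=3, Gale=3, Ness=2, Corve=2, Brill=2. Each listed conflict is separated.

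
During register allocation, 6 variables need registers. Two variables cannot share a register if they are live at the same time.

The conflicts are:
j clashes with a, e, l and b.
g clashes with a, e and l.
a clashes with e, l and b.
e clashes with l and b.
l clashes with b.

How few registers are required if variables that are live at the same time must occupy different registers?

j, a, e, l, b are mutually in conflict, so at least 5 registers are needed.
Using 5 registers: j=4, g=4, a=2, e=3, l=1, b=5. No two conflicting variables share a register.

5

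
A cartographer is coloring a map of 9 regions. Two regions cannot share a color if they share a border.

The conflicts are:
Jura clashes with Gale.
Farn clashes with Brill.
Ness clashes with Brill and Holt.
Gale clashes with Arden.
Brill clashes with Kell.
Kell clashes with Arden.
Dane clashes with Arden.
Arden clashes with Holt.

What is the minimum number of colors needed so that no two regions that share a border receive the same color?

The cycle Holt-Arden-Kell-Brill-Ness-Holt has odd length 5, so it cannot be 2-colored; at least 3 colors are needed.
3 colors suffice: color 1 → {Jura, Brill, Arden}; color 2 → {Farn, Ness, Gale, Kell, Dane}; color 3 → {Holt}. No two conflicting regions share a color.

3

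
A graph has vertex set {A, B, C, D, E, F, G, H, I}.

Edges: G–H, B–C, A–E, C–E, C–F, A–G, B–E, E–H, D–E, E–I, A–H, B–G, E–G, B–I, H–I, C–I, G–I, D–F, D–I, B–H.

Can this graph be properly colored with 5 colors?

The chromatic number is 5. B, E, G, H, I form a clique, so at least 5 colors are needed.
5 colors suffice: A=2, B=5, C=3, D=3, E=1, F=1, G=4, H=3, I=2.
That is already a proper 5-coloring.

Yes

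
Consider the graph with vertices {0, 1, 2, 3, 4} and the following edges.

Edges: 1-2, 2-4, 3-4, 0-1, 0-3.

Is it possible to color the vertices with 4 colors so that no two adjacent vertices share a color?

Yes

The chromatic number is 3. The cycle 1-2-4-3-0-1 has odd length 5, so it cannot be 2-colored; at least 3 colors are needed.
A valid assignment using 3 colors: 0=blue, 1=red, 2=blue, 3=green, 4=red.
Since 4 ≥ 3, a proper 4-coloring certainly exists.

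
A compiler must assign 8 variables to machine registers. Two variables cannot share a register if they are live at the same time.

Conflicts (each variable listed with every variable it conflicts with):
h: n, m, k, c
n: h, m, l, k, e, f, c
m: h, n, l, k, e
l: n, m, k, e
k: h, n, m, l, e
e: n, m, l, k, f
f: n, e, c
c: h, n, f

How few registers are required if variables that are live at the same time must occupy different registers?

n, m, l, k, e pairwise conflict, so at least 5 registers are needed.
A valid assignment using 5 registers: h=4, n=1, m=3, l=5, k=2, e=4, f=2, c=3. Every pair that conflicts lands in different registers.

5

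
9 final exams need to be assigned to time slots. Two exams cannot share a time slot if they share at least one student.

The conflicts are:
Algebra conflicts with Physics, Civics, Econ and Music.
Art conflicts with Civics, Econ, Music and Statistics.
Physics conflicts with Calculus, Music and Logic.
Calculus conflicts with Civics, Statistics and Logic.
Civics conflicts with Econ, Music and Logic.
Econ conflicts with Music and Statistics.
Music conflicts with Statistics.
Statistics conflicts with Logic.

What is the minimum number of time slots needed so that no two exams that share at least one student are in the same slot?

Art, Econ, Music, Statistics are mutually in conflict, so at least 4 time slots are needed.
4 time slots suffice: time slot 1 → {Physics, Civics, Statistics}; time slot 2 → {Music, Logic}; time slot 3 → {Calculus, Econ}; time slot 4 → {Algebra, Art}. Every pair that conflicts lands in different time slots.

4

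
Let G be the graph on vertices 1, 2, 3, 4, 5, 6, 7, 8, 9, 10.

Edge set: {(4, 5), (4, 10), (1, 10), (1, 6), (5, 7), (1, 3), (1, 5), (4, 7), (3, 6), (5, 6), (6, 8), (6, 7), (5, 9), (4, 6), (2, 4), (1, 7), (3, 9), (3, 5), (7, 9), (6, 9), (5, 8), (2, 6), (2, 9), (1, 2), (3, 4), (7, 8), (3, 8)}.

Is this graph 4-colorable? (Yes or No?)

Yes

The chromatic number is 4. 3, 4, 5, 6 are mutually adjacent (a clique of size 4), so at least 4 colors are needed.
4 colors suffice: 1=green, 2=blue, 3=yellow, 4=green, 5=blue, 6=red, 7=yellow, 8=green, 9=green, 10=red.
That is already a proper 4-coloring.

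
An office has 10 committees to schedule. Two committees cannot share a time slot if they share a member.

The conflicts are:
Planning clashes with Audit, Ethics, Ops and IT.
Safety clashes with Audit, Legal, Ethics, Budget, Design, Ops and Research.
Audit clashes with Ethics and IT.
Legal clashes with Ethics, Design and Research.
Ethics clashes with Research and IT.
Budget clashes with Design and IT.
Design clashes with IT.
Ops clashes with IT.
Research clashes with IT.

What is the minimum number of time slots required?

Planning, Audit, Ethics, IT pairwise conflict, so at least 4 time slots are needed.
A valid assignment using 4 time slots: Planning=3, Safety=1, Audit=4, Legal=3, Ethics=2, Budget=3, Design=2, Ops=2, Research=4, IT=1. Every pair that conflicts lands in different time slots.

4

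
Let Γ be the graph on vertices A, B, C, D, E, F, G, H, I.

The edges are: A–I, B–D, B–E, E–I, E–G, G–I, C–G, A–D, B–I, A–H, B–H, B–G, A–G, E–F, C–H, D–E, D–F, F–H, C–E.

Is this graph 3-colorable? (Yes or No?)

B, E, G, I are mutually adjacent (a clique of size 4), so at least 4 colors are needed.
So 3 colors are not enough.

No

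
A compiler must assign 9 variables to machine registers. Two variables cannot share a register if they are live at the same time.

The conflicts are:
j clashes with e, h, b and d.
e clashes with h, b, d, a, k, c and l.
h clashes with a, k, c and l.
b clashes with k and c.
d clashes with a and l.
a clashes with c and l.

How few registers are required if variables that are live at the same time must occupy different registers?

e, d, a, l all conflict with each other, so at least 4 registers are needed.
4 registers suffice: register 1 → {e}; register 2 → {h, b, d}; register 3 → {j, a, k}; register 4 → {c, l}. Each listed conflict is separated.

4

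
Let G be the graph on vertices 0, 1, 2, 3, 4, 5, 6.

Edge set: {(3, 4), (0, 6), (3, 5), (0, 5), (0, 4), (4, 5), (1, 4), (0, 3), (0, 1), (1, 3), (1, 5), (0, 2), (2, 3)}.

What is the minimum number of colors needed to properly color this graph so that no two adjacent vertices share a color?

0, 1, 3, 4, 5 are mutually adjacent (a clique of size 5), so at least 5 colors are needed.
One proper 5-coloring: 0=a, 1=c, 2=c, 3=b, 4=d, 5=e, 6=b. No two adjacent vertices share a color.

5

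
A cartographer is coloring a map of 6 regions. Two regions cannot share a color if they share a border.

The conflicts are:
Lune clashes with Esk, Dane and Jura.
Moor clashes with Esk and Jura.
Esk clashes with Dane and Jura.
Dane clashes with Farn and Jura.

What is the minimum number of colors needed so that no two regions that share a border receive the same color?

4

Lune, Esk, Dane, Jura are mutually in conflict, so at least 4 colors are needed.
4 colors suffice: color 1 → {Esk, Farn}; color 2 → {Moor, Dane}; color 3 → {Jura}; color 4 → {Lune}. No two conflicting regions share a color.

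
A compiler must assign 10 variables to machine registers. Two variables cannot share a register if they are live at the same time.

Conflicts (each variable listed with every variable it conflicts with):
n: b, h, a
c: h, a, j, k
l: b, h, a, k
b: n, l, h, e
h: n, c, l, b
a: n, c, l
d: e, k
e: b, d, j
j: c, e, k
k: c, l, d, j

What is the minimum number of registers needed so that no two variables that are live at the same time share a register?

c, j, k all conflict with each other, so at least 3 registers are needed.
3 registers suffice: n=3, c=2, l=3, b=2, h=1, a=1, d=2, e=1, j=3, k=1. No two conflicting variables share a register.

3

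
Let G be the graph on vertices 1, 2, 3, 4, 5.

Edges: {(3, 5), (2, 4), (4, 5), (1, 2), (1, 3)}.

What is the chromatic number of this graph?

3

The cycle 3-1-2-4-5-3 has odd length 5, so it cannot be 2-colored; at least 3 colors are needed.
One proper 3-coloring: 1=b, 2=a, 3=a, 4=c, 5=b. No two adjacent vertices share a color.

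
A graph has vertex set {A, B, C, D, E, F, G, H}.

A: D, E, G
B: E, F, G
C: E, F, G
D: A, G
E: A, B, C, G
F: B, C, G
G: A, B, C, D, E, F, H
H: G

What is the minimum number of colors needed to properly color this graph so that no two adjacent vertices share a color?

C, F, G are mutually adjacent, so at least 3 colors are needed.
3 colors suffice: A=green, B=green, C=green, D=blue, E=blue, F=blue, G=red, H=blue. Every edge joins two different colors.

3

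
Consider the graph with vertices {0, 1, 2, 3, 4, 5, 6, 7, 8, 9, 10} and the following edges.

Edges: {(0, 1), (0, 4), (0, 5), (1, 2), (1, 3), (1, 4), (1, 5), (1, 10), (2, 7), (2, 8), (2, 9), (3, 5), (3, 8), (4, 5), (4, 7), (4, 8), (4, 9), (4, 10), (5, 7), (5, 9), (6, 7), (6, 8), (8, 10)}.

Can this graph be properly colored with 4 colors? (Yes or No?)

Yes

The chromatic number is 4. 0, 1, 4, 5 are pairwise adjacent (a clique of size 4), so at least 4 colors are needed.
4 colors suffice: color red → {2, 3, 4, 6}; color blue → {1, 7, 8, 9}; color green → {5, 10}; color yellow → {0}.
That is already a proper 4-coloring.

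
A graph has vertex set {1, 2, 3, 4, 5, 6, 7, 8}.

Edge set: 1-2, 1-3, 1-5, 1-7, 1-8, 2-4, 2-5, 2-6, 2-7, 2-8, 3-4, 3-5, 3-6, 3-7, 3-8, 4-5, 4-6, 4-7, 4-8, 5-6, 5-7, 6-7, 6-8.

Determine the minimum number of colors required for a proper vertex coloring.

5

2, 4, 5, 6, 7 form a clique, so at least 5 colors are needed.
5 colors suffice: color red → {5, 8}; color blue → {1, 6}; color green → {2, 3}; color yellow → {4}; color purple → {7}. Each edge has distinct colors on its endpoints.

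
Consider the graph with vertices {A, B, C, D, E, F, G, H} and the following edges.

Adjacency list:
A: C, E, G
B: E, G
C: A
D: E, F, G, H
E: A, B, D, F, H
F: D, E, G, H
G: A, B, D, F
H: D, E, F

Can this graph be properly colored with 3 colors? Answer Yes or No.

No

D, E, F, H are mutually adjacent (a clique of size 4), so at least 4 colors are needed.
So 3 colors are not enough.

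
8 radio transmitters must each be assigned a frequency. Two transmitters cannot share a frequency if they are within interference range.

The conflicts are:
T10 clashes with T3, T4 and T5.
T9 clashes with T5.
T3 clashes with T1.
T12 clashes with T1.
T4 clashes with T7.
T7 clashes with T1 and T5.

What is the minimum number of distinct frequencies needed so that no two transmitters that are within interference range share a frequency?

3

The cycle T1-T7-T5-T10-T3-T1 has odd length 5, so it cannot be 2-colored; at least 3 frequencies are needed.
3 frequencies suffice: T10=2, T9=2, T3=3, T12=2, T4=1, T7=2, T1=1, T5=1. Every pair that conflicts lands in different frequencies.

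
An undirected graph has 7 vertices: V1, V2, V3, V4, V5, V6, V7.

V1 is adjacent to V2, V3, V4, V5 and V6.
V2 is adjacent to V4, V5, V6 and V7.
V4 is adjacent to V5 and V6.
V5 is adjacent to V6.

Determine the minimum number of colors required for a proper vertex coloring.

V1, V2, V4, V5, V6 are pairwise adjacent (a clique of size 5), so at least 5 colors are needed.
5 colors suffice: color red → {V2, V3}; color blue → {V1, V7}; color green → {V6}; color yellow → {V5}; color purple → {V4}. Every edge joins two different colors.

5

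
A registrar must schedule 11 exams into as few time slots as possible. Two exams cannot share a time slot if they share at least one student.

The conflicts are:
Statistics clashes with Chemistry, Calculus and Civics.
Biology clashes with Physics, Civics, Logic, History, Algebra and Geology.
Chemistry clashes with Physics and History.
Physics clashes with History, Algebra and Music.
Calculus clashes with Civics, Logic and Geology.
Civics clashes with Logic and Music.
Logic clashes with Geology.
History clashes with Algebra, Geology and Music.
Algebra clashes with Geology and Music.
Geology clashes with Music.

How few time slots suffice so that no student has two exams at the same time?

4

Physics, History, Algebra, Music all conflict with each other, so at least 4 time slots are needed.
4 time slots suffice: time slot 1 → {Civics, History}; time slot 2 → {Statistics, Physics, Geology}; time slot 3 → {Biology, Chemistry, Calculus, Music}; time slot 4 → {Logic, Algebra}. Each listed conflict is separated.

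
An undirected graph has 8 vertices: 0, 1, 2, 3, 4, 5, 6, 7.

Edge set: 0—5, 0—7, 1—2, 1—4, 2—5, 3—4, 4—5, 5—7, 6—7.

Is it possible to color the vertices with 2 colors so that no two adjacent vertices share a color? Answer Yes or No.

0, 5, 7 are pairwise adjacent, so at least 3 colors are needed.
So 2 colors are not enough.

No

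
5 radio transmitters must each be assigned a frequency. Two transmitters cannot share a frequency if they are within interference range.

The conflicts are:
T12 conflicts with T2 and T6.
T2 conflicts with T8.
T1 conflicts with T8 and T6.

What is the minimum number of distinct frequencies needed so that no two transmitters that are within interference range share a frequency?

The cycle T12-T2-T8-T1-T6-T12 has odd length 5, so it cannot be 2-colored; at least 3 frequencies are needed.
3 frequencies suffice: frequency 1 → {T8, T6}; frequency 2 → {T2, T1}; frequency 3 → {T12}. Every pair that conflicts lands in different frequencies.

3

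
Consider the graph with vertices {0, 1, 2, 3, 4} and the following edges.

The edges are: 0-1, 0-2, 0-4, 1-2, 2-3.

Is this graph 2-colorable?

No

0, 1, 2 are pairwise adjacent, so at least 3 colors are needed.
So 2 colors are not enough.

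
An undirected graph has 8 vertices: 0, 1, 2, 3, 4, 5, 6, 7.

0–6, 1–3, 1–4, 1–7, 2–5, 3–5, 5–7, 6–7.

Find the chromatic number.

2 and 5 are adjacent, so at least 2 colors are needed.
A valid assignment using 2 colors: 0=b, 1=a, 2=b, 3=b, 4=b, 5=a, 6=a, 7=b. Every edge joins two different colors.

2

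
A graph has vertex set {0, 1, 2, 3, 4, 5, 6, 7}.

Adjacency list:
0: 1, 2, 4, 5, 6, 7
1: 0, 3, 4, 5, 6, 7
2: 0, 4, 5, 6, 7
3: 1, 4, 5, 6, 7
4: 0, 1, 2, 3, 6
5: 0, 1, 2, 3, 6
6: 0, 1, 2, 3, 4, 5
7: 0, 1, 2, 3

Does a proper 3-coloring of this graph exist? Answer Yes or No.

No

1, 3, 5, 6 are mutually adjacent (a clique of size 4), so at least 4 colors are needed.
So 3 colors are not enough.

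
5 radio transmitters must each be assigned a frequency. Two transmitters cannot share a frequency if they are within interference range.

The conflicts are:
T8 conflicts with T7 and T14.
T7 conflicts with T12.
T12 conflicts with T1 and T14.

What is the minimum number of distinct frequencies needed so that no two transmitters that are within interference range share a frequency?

T7 and T12 conflict, so at least 2 frequencies are needed.
A valid assignment using 2 frequencies: T8=1, T7=2, T12=1, T1=2, T14=2. No two conflicting transmitters share a frequency.

2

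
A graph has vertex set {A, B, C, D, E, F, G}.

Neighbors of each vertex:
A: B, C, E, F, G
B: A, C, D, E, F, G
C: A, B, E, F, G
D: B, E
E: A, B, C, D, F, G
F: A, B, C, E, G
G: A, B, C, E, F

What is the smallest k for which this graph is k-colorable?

6

A, B, C, E, F, G are mutually adjacent (a clique of size 6), so at least 6 colors are needed.
6 colors suffice: color 1 → {E}; color 2 → {B}; color 3 → {D, F}; color 4 → {A}; color 5 → {C}; color 6 → {G}. No two adjacent vertices share a color.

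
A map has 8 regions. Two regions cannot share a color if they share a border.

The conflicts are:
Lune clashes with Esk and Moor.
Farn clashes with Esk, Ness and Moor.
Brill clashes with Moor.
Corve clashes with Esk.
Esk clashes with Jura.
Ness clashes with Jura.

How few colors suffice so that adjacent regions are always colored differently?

2

Lune and Moor conflict, so at least 2 colors are needed.
A valid assignment using 2 colors: Lune=2, Farn=2, Brill=2, Corve=2, Esk=1, Ness=1, Jura=2, Moor=1. No two conflicting regions share a color.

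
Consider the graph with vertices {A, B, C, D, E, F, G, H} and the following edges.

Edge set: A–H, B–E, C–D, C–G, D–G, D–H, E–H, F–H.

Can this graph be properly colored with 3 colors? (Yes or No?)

Yes

The chromatic number is 3. C, D, G are pairwise adjacent, so at least 3 colors are needed.
One proper 3-coloring: A=2, B=1, C=3, D=2, E=2, F=2, G=1, H=1.
That is already a proper 3-coloring.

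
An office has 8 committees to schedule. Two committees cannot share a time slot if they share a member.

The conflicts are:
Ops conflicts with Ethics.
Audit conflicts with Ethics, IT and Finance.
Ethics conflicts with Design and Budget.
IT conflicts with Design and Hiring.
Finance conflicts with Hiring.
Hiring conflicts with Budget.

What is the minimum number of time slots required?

The cycle Ethics-Design-IT-Hiring-Budget-Ethics has odd length 5, so it cannot be 2-colored; at least 3 time slots are needed.
3 time slots suffice: time slot 1 → {Ethics, IT, Finance}; time slot 2 → {Ops, Audit, Design, Hiring}; time slot 3 → {Budget}. Each listed conflict is separated.

3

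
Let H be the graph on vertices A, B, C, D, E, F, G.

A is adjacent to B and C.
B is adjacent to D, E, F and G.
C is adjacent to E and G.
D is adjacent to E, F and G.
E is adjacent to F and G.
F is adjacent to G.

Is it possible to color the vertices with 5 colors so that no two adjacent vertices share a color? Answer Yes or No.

The chromatic number is 5. B, D, E, F, G form a clique, so at least 5 colors are needed.
5 colors suffice: color 1 → {A, E}; color 2 → {G}; color 3 → {B, C}; color 4 → {F}; color 5 → {D}.
That is already a proper 5-coloring.

Yes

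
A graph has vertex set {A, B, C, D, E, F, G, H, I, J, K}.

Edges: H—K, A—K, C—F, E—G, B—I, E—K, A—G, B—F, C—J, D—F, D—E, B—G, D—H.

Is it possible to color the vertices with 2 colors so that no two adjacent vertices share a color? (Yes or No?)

The cycle F-B-G-E-D-F has odd length 5, so it cannot be 2-colored; at least 3 colors are needed.
So 2 colors are not enough.

No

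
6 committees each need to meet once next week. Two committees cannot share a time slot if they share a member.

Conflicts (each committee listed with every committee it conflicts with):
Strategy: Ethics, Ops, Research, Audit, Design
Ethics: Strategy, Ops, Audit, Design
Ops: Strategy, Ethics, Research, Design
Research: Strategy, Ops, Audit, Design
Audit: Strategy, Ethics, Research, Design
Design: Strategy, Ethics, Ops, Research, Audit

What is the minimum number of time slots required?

4

Strategy, Research, Audit, Design are mutually in conflict, so at least 4 time slots are needed.
4 time slots suffice: time slot 1 → {Strategy}; time slot 2 → {Design}; time slot 3 → {Ethics, Research}; time slot 4 → {Ops, Audit}. Each listed conflict is separated.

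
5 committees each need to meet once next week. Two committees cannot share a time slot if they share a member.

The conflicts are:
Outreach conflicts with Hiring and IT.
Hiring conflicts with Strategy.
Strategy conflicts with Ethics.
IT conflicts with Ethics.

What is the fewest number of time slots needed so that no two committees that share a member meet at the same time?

The cycle Strategy-Hiring-Outreach-IT-Ethics-Strategy has odd length 5, so it cannot be 2-colored; at least 3 time slots are needed.
A valid assignment using 3 time slots: Outreach=1, Hiring=2, Strategy=3, IT=2, Ethics=1. Every pair that conflicts lands in different time slots.

3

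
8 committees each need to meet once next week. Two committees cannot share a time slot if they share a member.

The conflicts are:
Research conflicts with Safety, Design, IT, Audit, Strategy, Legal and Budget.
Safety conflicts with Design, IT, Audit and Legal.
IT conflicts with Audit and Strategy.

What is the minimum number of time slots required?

Research, Safety, IT, Audit are mutually in conflict, so at least 4 time slots are needed.
A valid assignment using 4 time slots: Research=1, Safety=2, Design=3, IT=3, Audit=4, Strategy=2, Legal=3, Budget=2. No two conflicting committees share a time slot.

4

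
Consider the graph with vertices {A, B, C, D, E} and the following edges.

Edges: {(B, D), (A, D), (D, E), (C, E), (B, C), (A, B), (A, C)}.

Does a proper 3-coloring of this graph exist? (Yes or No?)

The chromatic number is 3. A, B, C are mutually adjacent, so at least 3 colors are needed.
A valid assignment using 3 colors: A=2, B=3, C=1, D=1, E=2.
That is already a proper 3-coloring.

Yes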